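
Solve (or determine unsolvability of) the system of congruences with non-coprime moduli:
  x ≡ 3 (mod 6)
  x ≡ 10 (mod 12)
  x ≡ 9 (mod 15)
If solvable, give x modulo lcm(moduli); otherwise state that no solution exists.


Moduli 6, 12, 15 are not pairwise coprime, so CRT works modulo lcm(m_i) when all pairwise compatibility conditions hold.
Pairwise compatibility: gcd(m_i, m_j) must divide a_i - a_j for every pair.
Merge one congruence at a time:
  Start: x ≡ 3 (mod 6).
  Combine with x ≡ 10 (mod 12): gcd(6, 12) = 6, and 10 - 3 = 7 is NOT divisible by 6.
    ⇒ system is inconsistent (no integer solution).

No solution (the system is inconsistent).


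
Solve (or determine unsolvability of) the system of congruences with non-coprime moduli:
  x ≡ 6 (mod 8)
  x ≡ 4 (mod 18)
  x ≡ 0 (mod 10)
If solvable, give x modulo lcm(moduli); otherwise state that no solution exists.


Moduli 8, 18, 10 are not pairwise coprime, so CRT works modulo lcm(m_i) when all pairwise compatibility conditions hold.
Pairwise compatibility: gcd(m_i, m_j) must divide a_i - a_j for every pair.
Merge one congruence at a time:
  Start: x ≡ 6 (mod 8).
  Combine with x ≡ 4 (mod 18): gcd(8, 18) = 2; 4 - 6 = -2, which IS divisible by 2, so compatible.
    Write x = 6 + 8·t and substitute into x ≡ 4 (mod 18): 8·t ≡ 4 − 6 = -2 (mod 18).
    Divide the congruence (and modulus) by g = 2: 4·t ≡ -1 (mod 9).
    Reduce coefficients mod 9: 4·t ≡ 8 (mod 9).
    The inverse of 4 mod 9 is 7 (since 4·7 = 28 = 3·9 + 1), so t ≡ 7·8 = 56 ≡ 2 (mod 9).
    Then x = 6 + 8·2 = 22, valid modulo lcm(8, 18) = 72: x ≡ 22 (mod 72).
  Combine with x ≡ 0 (mod 10): gcd(72, 10) = 2; 0 - 22 = -22, which IS divisible by 2, so compatible.
    Write x = 22 + 72·t and substitute into x ≡ 0 (mod 10): 72·t ≡ 0 − 22 = -22 (mod 10).
    Divide the congruence (and modulus) by g = 2: 36·t ≡ -11 (mod 5).
    Reduce coefficients mod 5: 1·t ≡ 4 (mod 5).
    So t ≡ 4 (mod 5).
    Then x = 22 + 72·4 = 310, valid modulo lcm(72, 10) = 360: x ≡ 310 (mod 360).
Verify: 310 mod 8 = 6, 310 mod 18 = 4, 310 mod 10 = 0.

x ≡ 310 (mod 360).


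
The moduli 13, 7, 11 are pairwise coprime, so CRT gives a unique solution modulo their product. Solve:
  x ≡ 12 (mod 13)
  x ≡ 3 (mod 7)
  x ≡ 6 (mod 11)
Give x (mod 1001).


Moduli 13, 7, 11 are pairwise coprime; by CRT there is a unique solution modulo M = 13 · 7 · 11 = 1001.
Solve pairwise, accumulating the modulus:
  Start with x ≡ 12 (mod 13).
  Combine with x ≡ 3 (mod 7): since gcd(13, 7) = 1, we get a unique residue mod 91.
    Write x = 12 + 13·t and substitute into x ≡ 3 (mod 7): 13·t ≡ 3 − 12 = -9 (mod 7).
    Reduce coefficients mod 7: 6·t ≡ 5 (mod 7).
    The inverse of 6 mod 7 is 6 (since 6·6 = 36 = 5·7 + 1), so t ≡ 6·5 = 30 ≡ 2 (mod 7).
    Then x = 12 + 13·2 = 38, valid modulo lcm(13, 7) = 91: x ≡ 38 (mod 91).
  Combine with x ≡ 6 (mod 11): since gcd(91, 11) = 1, we get a unique residue mod 1001.
    Write x = 38 + 91·t and substitute into x ≡ 6 (mod 11): 91·t ≡ 6 − 38 = -32 (mod 11).
    Reduce coefficients mod 11: 3·t ≡ 1 (mod 11).
    The inverse of 3 mod 11 is 4 (since 3·4 = 12 = 1·11 + 1), so t ≡ 4·1 = 4 ≡ 4 (mod 11).
    Then x = 38 + 91·4 = 402, valid modulo lcm(91, 11) = 1001: x ≡ 402 (mod 1001).
Verify: 402 mod 13 = 12 ✓, 402 mod 7 = 3 ✓, 402 mod 11 = 6 ✓.

x ≡ 402 (mod 1001).


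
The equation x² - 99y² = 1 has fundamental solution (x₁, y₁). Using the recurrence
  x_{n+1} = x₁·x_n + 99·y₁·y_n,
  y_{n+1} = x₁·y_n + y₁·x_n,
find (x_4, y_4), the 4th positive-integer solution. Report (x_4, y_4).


Step 1: Find the fundamental solution (x₁, y₁) of x² - 99y² = 1.
  Expand √99 as a continued fraction. a₀ = ⌊√99⌋ = 9; iterate m_{k+1} = d_k·a_k − m_k, d_{k+1} = (99 − m_{k+1}²)/d_k, a_{k+1} = ⌊(a₀ + m_{k+1})/d_{k+1}⌋ (starting m₀ = 0, d₀ = 1), with convergents p_k = a_k·p_{k-1} + p_{k-2}, q_k = a_k·q_{k-1} + q_{k-2} (p₋₁ = 1, q₋₁ = 0):
  k = 0: a₀ = 9; p₀/q₀ = 9/1; p₀² − 99·q₀² = 81 − 99 = -18.
  k = 1: m = 9, d = 18, a = ⌊(9 + 9)/18⌋ = 1; p/q = (1·9 + 1)/(1·1 + 0) = 10/1; p² − 99·q² = 100 − 99 = 1.
  The first convergent with p² − 99·q² = 1 gives the fundamental solution (x₁, y₁) = (10, 1).
Step 2: Apply the recurrence (x_{n+1}, y_{n+1}) = (x₁x_n + 99y₁y_n, x₁y_n + y₁x_n) repeatedly.
  From (x_1, y_1) = (10, 1): x_2 = 10·10 + 99·1·1 = 199; y_2 = 10·1 + 1·10 = 20.
  From (x_2, y_2) = (199, 20): x_3 = 10·199 + 99·1·20 = 3970; y_3 = 10·20 + 1·199 = 399.
  From (x_3, y_3) = (3970, 399): x_4 = 10·3970 + 99·1·399 = 79201; y_4 = 10·399 + 1·3970 = 7960.
Step 3: Verify x_4² - 99·y_4² = 6272798401 - 6272798400 = 1 (should be 1). ✓

(x_1, y_1) = (10, 1); (x_4, y_4) = (79201, 7960).


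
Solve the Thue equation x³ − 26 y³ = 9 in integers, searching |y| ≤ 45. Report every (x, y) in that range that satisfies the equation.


The equation is x³ - 26y³ = 9. For fixed y, x³ = 26·y³ + 9, so a solution requires the RHS to be a perfect cube.
Strategy: iterate y from -45 to 45, compute RHS = 26·y³ + 9, and check whether it is a (positive or negative) perfect cube.
Check small values of y:
  y = 0: RHS = 9 is not a perfect cube.
  y = 1: RHS = 35 is not a perfect cube.
  y = -1: RHS = -17 is not a perfect cube.
  y = 2: RHS = 217 is not a perfect cube.
  y = -2: RHS = -199 is not a perfect cube.
  y = 3: RHS = 711 is not a perfect cube.
  y = -3: RHS = -693 is not a perfect cube.
Continuing the search up to |y| = 45 finds no solutions either.
No (x, y) in the scanned range satisfies the equation.

No integer solutions with |y| ≤ 45.


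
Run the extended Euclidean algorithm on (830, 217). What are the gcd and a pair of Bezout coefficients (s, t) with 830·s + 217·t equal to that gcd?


Euclidean algorithm on (830, 217) — divide until remainder is 0:
  830 = 3 · 217 + 179
  217 = 1 · 179 + 38
  179 = 4 · 38 + 27
  38 = 1 · 27 + 11
  27 = 2 · 11 + 5
  11 = 2 · 5 + 1
  5 = 5 · 1 + 0
gcd(830, 217) = 1.
Track Bezout coefficients alongside the remainders: start with r₀ = 830 = a·1 + b·0 (s = 1, t = 0) and r₁ = 217 = a·0 + b·1 (s = 0, t = 1); each new remainder r_{k+1} = r_{k-1} − q_k·r_k inherits s_{k+1} = s_{k-1} − q_k·s_k, t_{k+1} = t_{k-1} − q_k·t_k, so r_k = a·s_k + b·t_k at every step:
  q = 3: r = 179, s = 1 − 3·0 = 1, t = 0 − 3·1 = -3  (check: 830·1 + 217·(-3) = 179)
  q = 1: r = 38, s = 0 − 1·1 = -1, t = 1 − 1·(-3) = 4  (check: 830·(-1) + 217·4 = 38)
  q = 4: r = 27, s = 1 − 4·(-1) = 5, t = -3 − 4·4 = -19  (check: 830·5 + 217·(-19) = 27)
  q = 1: r = 11, s = -1 − 1·5 = -6, t = 4 − 1·(-19) = 23  (check: 830·(-6) + 217·23 = 11)
  q = 2: r = 5, s = 5 − 2·(-6) = 17, t = -19 − 2·23 = -65  (check: 830·17 + 217·(-65) = 5)
  q = 2: r = 1, s = -6 − 2·17 = -40, t = 23 − 2·(-65) = 153  (check: 830·(-40) + 217·153 = 1)
The row with r = 1 (the gcd) gives the Bezout coefficients s = -40, t = 153.
Result: 830 · (-40) + 217 · (153) = 1.

gcd(830, 217) = 1; s = -40, t = 153 (check: 830·(-40) + 217·153 = 1).


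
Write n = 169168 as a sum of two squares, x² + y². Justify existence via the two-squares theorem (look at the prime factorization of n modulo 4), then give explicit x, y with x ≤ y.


Step 1: Factor n = 169168 = 2^4 · 97 · 109.
Step 2: Check the mod-4 condition on each prime factor: 2 = 2 (special); 97 ≡ 1 (mod 4), exponent 1; 109 ≡ 1 (mod 4), exponent 1.
All primes ≡ 3 (mod 4) appear to even exponent (or don't appear), so by the two-squares theorem n IS expressible as a sum of two squares.
Step 3: Build a representation. Group n = k² · m with k = 4 and m = 97 · 109 = 10573 (a product of primes ≡ 1 (mod 4)); a representation of m scales to one of n via (k·x)² + (k·y)² = k²(x² + y²). Each prime p ≡ 1 (mod 4) is itself a sum of two squares; find a² by testing p − a² for a perfect square:
  97: 97 − 1² = 96, 97 − 2² = 93, 97 − 3² = 88, 97 − 4² = 81 = 9² ⇒ 97 = 4² + 9².
  109: 109 − 1² = 108, 109 − 2² = 105, 109 − 3² = 100 = 10² ⇒ 109 = 3² + 10².
  Combine using the Brahmagupta–Fibonacci identity (a² + b²)(c² + d²) = (ac − bd)² + (ad + bc)² = (ac + bd)² + (ad − bc)²:
  97 · 109 = 10573: from (4² + 9²)(3² + 10²), take (4·3 − 9·10, 4·10 + 9·3) = (12 − 90, 40 + 27) = (-78, 67); dropping signs (only squares matter) gives (78, 67); check 78² + 67² = 6084 + 4489 = 10573 ✓.
  Scale by k = 4: (4·78, 4·67) = (312, 268).
Step 4: Order so x ≤ y and verify: 268² + 312² = 71824 + 97344 = 169168 = n. ✓

n = 169168 = 268² + 312² (one valid representation with x ≤ y).


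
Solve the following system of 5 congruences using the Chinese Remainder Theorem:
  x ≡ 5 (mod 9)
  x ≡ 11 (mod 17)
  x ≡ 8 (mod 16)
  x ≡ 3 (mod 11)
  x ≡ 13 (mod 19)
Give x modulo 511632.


Product of moduli M = 9 · 17 · 16 · 11 · 19 = 511632.
Merge one congruence at a time:
  Start: x ≡ 5 (mod 9).
  Combine with x ≡ 11 (mod 17); new modulus lcm = 153.
    Write x = 5 + 9·t and substitute into x ≡ 11 (mod 17): 9·t ≡ 11 − 5 = 6 (mod 17).
    The inverse of 9 mod 17 is 2 (since 9·2 = 18 = 1·17 + 1), so t ≡ 2·6 = 12 ≡ 12 (mod 17).
    Then x = 5 + 9·12 = 113, valid modulo lcm(9, 17) = 153: x ≡ 113 (mod 153).
  Combine with x ≡ 8 (mod 16); new modulus lcm = 2448.
    Write x = 113 + 153·t and substitute into x ≡ 8 (mod 16): 153·t ≡ 8 − 113 = -105 (mod 16).
    Reduce coefficients mod 16: 9·t ≡ 7 (mod 16).
    The inverse of 9 mod 16 is 9 (since 9·9 = 81 = 5·16 + 1), so t ≡ 9·7 = 63 ≡ 15 (mod 16).
    Then x = 113 + 153·15 = 2408, valid modulo lcm(153, 16) = 2448: x ≡ 2408 (mod 2448).
  Combine with x ≡ 3 (mod 11); new modulus lcm = 26928.
    Write x = 2408 + 2448·t and substitute into x ≡ 3 (mod 11): 2448·t ≡ 3 − 2408 = -2405 (mod 11).
    Reduce coefficients mod 11: 6·t ≡ 4 (mod 11).
    The inverse of 6 mod 11 is 2 (since 6·2 = 12 = 1·11 + 1), so t ≡ 2·4 = 8 ≡ 8 (mod 11).
    Then x = 2408 + 2448·8 = 21992, valid modulo lcm(2448, 11) = 26928: x ≡ 21992 (mod 26928).
  Combine with x ≡ 13 (mod 19); new modulus lcm = 511632.
    Write x = 21992 + 26928·t and substitute into x ≡ 13 (mod 19): 26928·t ≡ 13 − 21992 = -21979 (mod 19).
    Reduce coefficients mod 19: 5·t ≡ 4 (mod 19).
    The inverse of 5 mod 19 is 4 (since 5·4 = 20 = 1·19 + 1), so t ≡ 4·4 = 16 ≡ 16 (mod 19).
    Then x = 21992 + 26928·16 = 452840, valid modulo lcm(26928, 19) = 511632: x ≡ 452840 (mod 511632).
Verify against each original: 452840 mod 9 = 5, 452840 mod 17 = 11, 452840 mod 16 = 8, 452840 mod 11 = 3, 452840 mod 19 = 13.

x ≡ 452840 (mod 511632).


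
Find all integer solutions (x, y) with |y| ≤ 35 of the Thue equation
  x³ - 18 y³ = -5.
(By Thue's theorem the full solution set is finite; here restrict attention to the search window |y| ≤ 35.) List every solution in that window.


The equation is x³ - 18y³ = -5. For fixed y, x³ = 18·y³ − 5, so a solution requires the RHS to be a perfect cube.
Strategy: iterate y from -35 to 35, compute RHS = 18·y³ − 5, and check whether it is a (positive or negative) perfect cube.
Check small values of y:
  y = 0: RHS = -5 is not a perfect cube.
  y = 1: RHS = 13 is not a perfect cube.
  y = -1: RHS = -23 is not a perfect cube.
  y = 2: RHS = 139 is not a perfect cube.
  y = -2: RHS = -149 is not a perfect cube.
  y = 3: RHS = 481 is not a perfect cube.
  y = -3: RHS = -491 is not a perfect cube.
Continuing the search up to |y| = 35 finds no solutions either.
No (x, y) in the scanned range satisfies the equation.

No integer solutions with |y| ≤ 35.


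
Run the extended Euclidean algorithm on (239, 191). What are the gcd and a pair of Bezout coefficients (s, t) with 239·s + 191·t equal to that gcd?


Euclidean algorithm on (239, 191) — divide until remainder is 0:
  239 = 1 · 191 + 48
  191 = 3 · 48 + 47
  48 = 1 · 47 + 1
  47 = 47 · 1 + 0
gcd(239, 191) = 1.
Track Bezout coefficients alongside the remainders: start with r₀ = 239 = a·1 + b·0 (s = 1, t = 0) and r₁ = 191 = a·0 + b·1 (s = 0, t = 1); each new remainder r_{k+1} = r_{k-1} − q_k·r_k inherits s_{k+1} = s_{k-1} − q_k·s_k, t_{k+1} = t_{k-1} − q_k·t_k, so r_k = a·s_k + b·t_k at every step:
  q = 1: r = 48, s = 1 − 1·0 = 1, t = 0 − 1·1 = -1  (check: 239·1 + 191·(-1) = 48)
  q = 3: r = 47, s = 0 − 3·1 = -3, t = 1 − 3·(-1) = 4  (check: 239·(-3) + 191·4 = 47)
  q = 1: r = 1, s = 1 − 1·(-3) = 4, t = -1 − 1·4 = -5  (check: 239·4 + 191·(-5) = 1)
The row with r = 1 (the gcd) gives the Bezout coefficients s = 4, t = -5.
Result: 239 · (4) + 191 · (-5) = 1.

gcd(239, 191) = 1; s = 4, t = -5 (check: 239·4 + 191·(-5) = 1).


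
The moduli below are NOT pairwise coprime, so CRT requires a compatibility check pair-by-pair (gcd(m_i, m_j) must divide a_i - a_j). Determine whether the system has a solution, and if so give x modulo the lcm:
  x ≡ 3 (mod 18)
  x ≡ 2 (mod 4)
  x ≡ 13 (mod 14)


Moduli 18, 4, 14 are not pairwise coprime, so CRT works modulo lcm(m_i) when all pairwise compatibility conditions hold.
Pairwise compatibility: gcd(m_i, m_j) must divide a_i - a_j for every pair.
Merge one congruence at a time:
  Start: x ≡ 3 (mod 18).
  Combine with x ≡ 2 (mod 4): gcd(18, 4) = 2, and 2 - 3 = -1 is NOT divisible by 2.
    ⇒ system is inconsistent (no integer solution).

No solution (the system is inconsistent).


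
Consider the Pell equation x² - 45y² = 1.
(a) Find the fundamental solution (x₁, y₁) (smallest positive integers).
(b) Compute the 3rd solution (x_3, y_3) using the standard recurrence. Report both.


Step 1: Find the fundamental solution (x₁, y₁) of x² - 45y² = 1.
  Expand √45 as a continued fraction. a₀ = ⌊√45⌋ = 6; iterate m_{k+1} = d_k·a_k − m_k, d_{k+1} = (45 − m_{k+1}²)/d_k, a_{k+1} = ⌊(a₀ + m_{k+1})/d_{k+1}⌋ (starting m₀ = 0, d₀ = 1), with convergents p_k = a_k·p_{k-1} + p_{k-2}, q_k = a_k·q_{k-1} + q_{k-2} (p₋₁ = 1, q₋₁ = 0):
  k = 0: a₀ = 6; p₀/q₀ = 6/1; p₀² − 45·q₀² = 36 − 45 = -9.
  k = 1: m = 6, d = 9, a = ⌊(6 + 6)/9⌋ = 1; p/q = (1·6 + 1)/(1·1 + 0) = 7/1; p² − 45·q² = 49 − 45 = 4.
  k = 2: m = 3, d = 4, a = ⌊(6 + 3)/4⌋ = 2; p/q = (2·7 + 6)/(2·1 + 1) = 20/3; p² − 45·q² = 400 − 405 = -5.
  k = 3: m = 5, d = 5, a = ⌊(6 + 5)/5⌋ = 2; p/q = (2·20 + 7)/(2·3 + 1) = 47/7; p² − 45·q² = 2209 − 2205 = 4.
  k = 4: m = 5, d = 4, a = ⌊(6 + 5)/4⌋ = 2; p/q = (2·47 + 20)/(2·7 + 3) = 114/17; p² − 45·q² = 12996 − 13005 = -9.
  k = 5: m = 3, d = 9, a = ⌊(6 + 3)/9⌋ = 1; p/q = (1·114 + 47)/(1·17 + 7) = 161/24; p² − 45·q² = 25921 − 25920 = 1.
  The first convergent with p² − 45·q² = 1 gives the fundamental solution (x₁, y₁) = (161, 24).
Step 2: Apply the recurrence (x_{n+1}, y_{n+1}) = (x₁x_n + 45y₁y_n, x₁y_n + y₁x_n) repeatedly.
  From (x_1, y_1) = (161, 24): x_2 = 161·161 + 45·24·24 = 51841; y_2 = 161·24 + 24·161 = 7728.
  From (x_2, y_2) = (51841, 7728): x_3 = 161·51841 + 45·24·7728 = 16692641; y_3 = 161·7728 + 24·51841 = 2488392.
Step 3: Verify x_3² - 45·y_3² = 278644263554881 - 278644263554880 = 1 (should be 1). ✓

(x_1, y_1) = (161, 24); (x_3, y_3) = (16692641, 2488392).


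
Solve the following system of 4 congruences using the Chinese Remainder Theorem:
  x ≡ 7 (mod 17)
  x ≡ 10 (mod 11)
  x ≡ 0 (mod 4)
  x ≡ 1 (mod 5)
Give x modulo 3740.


Product of moduli M = 17 · 11 · 4 · 5 = 3740.
Merge one congruence at a time:
  Start: x ≡ 7 (mod 17).
  Combine with x ≡ 10 (mod 11); new modulus lcm = 187.
    Write x = 7 + 17·t and substitute into x ≡ 10 (mod 11): 17·t ≡ 10 − 7 = 3 (mod 11).
    Reduce coefficients mod 11: 6·t ≡ 3 (mod 11).
    The inverse of 6 mod 11 is 2 (since 6·2 = 12 = 1·11 + 1), so t ≡ 2·3 = 6 ≡ 6 (mod 11).
    Then x = 7 + 17·6 = 109, valid modulo lcm(17, 11) = 187: x ≡ 109 (mod 187).
  Combine with x ≡ 0 (mod 4); new modulus lcm = 748.
    Write x = 109 + 187·t and substitute into x ≡ 0 (mod 4): 187·t ≡ 0 − 109 = -109 (mod 4).
    Reduce coefficients mod 4: 3·t ≡ 3 (mod 4).
    The inverse of 3 mod 4 is 3 (since 3·3 = 9 = 2·4 + 1), so t ≡ 3·3 = 9 ≡ 1 (mod 4).
    Then x = 109 + 187·1 = 296, valid modulo lcm(187, 4) = 748: x ≡ 296 (mod 748).
  Combine with x ≡ 1 (mod 5); new modulus lcm = 3740.
    Write x = 296 + 748·t and substitute into x ≡ 1 (mod 5): 748·t ≡ 1 − 296 = -295 (mod 5).
    Reduce coefficients mod 5: 3·t ≡ 0 (mod 5).
    The inverse of 3 mod 5 is 2 (since 3·2 = 6 = 1·5 + 1), so t ≡ 2·0 = 0 ≡ 0 (mod 5).
    Then x = 296 + 748·0 = 296, valid modulo lcm(748, 5) = 3740: x ≡ 296 (mod 3740).
Verify against each original: 296 mod 17 = 7, 296 mod 11 = 10, 296 mod 4 = 0, 296 mod 5 = 1.

x ≡ 296 (mod 3740).


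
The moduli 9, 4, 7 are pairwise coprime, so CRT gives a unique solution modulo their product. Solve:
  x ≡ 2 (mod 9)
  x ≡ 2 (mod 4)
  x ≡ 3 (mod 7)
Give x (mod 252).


Moduli 9, 4, 7 are pairwise coprime; by CRT there is a unique solution modulo M = 9 · 4 · 7 = 252.
Solve pairwise, accumulating the modulus:
  Start with x ≡ 2 (mod 9).
  Combine with x ≡ 2 (mod 4): since gcd(9, 4) = 1, we get a unique residue mod 36.
    Write x = 2 + 9·t and substitute into x ≡ 2 (mod 4): 9·t ≡ 2 − 2 = 0 (mod 4).
    Reduce coefficients mod 4: 1·t ≡ 0 (mod 4).
    So t ≡ 0 (mod 4).
    Then x = 2 + 9·0 = 2, valid modulo lcm(9, 4) = 36: x ≡ 2 (mod 36).
  Combine with x ≡ 3 (mod 7): since gcd(36, 7) = 1, we get a unique residue mod 252.
    Write x = 2 + 36·t and substitute into x ≡ 3 (mod 7): 36·t ≡ 3 − 2 = 1 (mod 7).
    Reduce coefficients mod 7: 1·t ≡ 1 (mod 7).
    So t ≡ 1 (mod 7).
    Then x = 2 + 36·1 = 38, valid modulo lcm(36, 7) = 252: x ≡ 38 (mod 252).
Verify: 38 mod 9 = 2 ✓, 38 mod 4 = 2 ✓, 38 mod 7 = 3 ✓.

x ≡ 38 (mod 252).


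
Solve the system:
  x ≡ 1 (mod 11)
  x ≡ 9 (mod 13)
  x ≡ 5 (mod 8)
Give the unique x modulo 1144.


Moduli 11, 13, 8 are pairwise coprime; by CRT there is a unique solution modulo M = 11 · 13 · 8 = 1144.
Solve pairwise, accumulating the modulus:
  Start with x ≡ 1 (mod 11).
  Combine with x ≡ 9 (mod 13): since gcd(11, 13) = 1, we get a unique residue mod 143.
    Write x = 1 + 11·t and substitute into x ≡ 9 (mod 13): 11·t ≡ 9 − 1 = 8 (mod 13).
    The inverse of 11 mod 13 is 6 (since 11·6 = 66 = 5·13 + 1), so t ≡ 6·8 = 48 ≡ 9 (mod 13).
    Then x = 1 + 11·9 = 100, valid modulo lcm(11, 13) = 143: x ≡ 100 (mod 143).
  Combine with x ≡ 5 (mod 8): since gcd(143, 8) = 1, we get a unique residue mod 1144.
    Write x = 100 + 143·t and substitute into x ≡ 5 (mod 8): 143·t ≡ 5 − 100 = -95 (mod 8).
    Reduce coefficients mod 8: 7·t ≡ 1 (mod 8).
    The inverse of 7 mod 8 is 7 (since 7·7 = 49 = 6·8 + 1), so t ≡ 7·1 = 7 ≡ 7 (mod 8).
    Then x = 100 + 143·7 = 1101, valid modulo lcm(143, 8) = 1144: x ≡ 1101 (mod 1144).
Verify: 1101 mod 11 = 1 ✓, 1101 mod 13 = 9 ✓, 1101 mod 8 = 5 ✓.

x ≡ 1101 (mod 1144).


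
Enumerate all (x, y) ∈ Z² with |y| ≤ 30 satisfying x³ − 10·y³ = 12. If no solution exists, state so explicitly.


The equation is x³ - 10y³ = 12. For fixed y, x³ = 10·y³ + 12, so a solution requires the RHS to be a perfect cube.
Strategy: iterate y from -30 to 30, compute RHS = 10·y³ + 12, and check whether it is a (positive or negative) perfect cube.
Check small values of y:
  y = 0: RHS = 12 is not a perfect cube.
  y = 1: RHS = 22 is not a perfect cube.
  y = -1: RHS = 2 is not a perfect cube.
  y = 2: RHS = 92 is not a perfect cube.
  y = -2: RHS = -68 is not a perfect cube.
  y = 3: RHS = 282 is not a perfect cube.
  y = -3: RHS = -258 is not a perfect cube.
Continuing the search up to |y| = 30 finds no solutions either.
No (x, y) in the scanned range satisfies the equation.

No integer solutions with |y| ≤ 30.


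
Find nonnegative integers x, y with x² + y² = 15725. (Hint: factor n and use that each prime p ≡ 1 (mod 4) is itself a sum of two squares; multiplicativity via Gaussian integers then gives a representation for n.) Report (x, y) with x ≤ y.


Step 1: Factor n = 15725 = 5^2 · 17 · 37.
Step 2: Check the mod-4 condition on each prime factor: 5 ≡ 1 (mod 4), exponent 2; 17 ≡ 1 (mod 4), exponent 1; 37 ≡ 1 (mod 4), exponent 1.
All primes ≡ 3 (mod 4) appear to even exponent (or don't appear), so by the two-squares theorem n IS expressible as a sum of two squares.
Step 3: Build a representation. Group n = k² · m with k = 5 and m = 17 · 37 = 629 (a product of primes ≡ 1 (mod 4)); a representation of m scales to one of n via (k·x)² + (k·y)² = k²(x² + y²). Each prime p ≡ 1 (mod 4) is itself a sum of two squares; find a² by testing p − a² for a perfect square:
  17: 17 − 1² = 16 = 4² ⇒ 17 = 1² + 4².
  37: 37 − 1² = 36 = 6² ⇒ 37 = 1² + 6².
  Combine using the Brahmagupta–Fibonacci identity (a² + b²)(c² + d²) = (ac − bd)² + (ad + bc)² = (ac + bd)² + (ad − bc)²:
  17 · 37 = 629: from (1² + 4²)(1² + 6²), take (1·1 − 4·6, 1·6 + 4·1) = (1 − 24, 6 + 4) = (-23, 10); dropping signs (only squares matter) gives (23, 10); check 23² + 10² = 529 + 100 = 629 ✓.
  Scale by k = 5: (5·23, 5·10) = (115, 50).
Step 4: Order so x ≤ y and verify: 50² + 115² = 2500 + 13225 = 15725 = n. ✓

n = 15725 = 50² + 115² (one valid representation with x ≤ y).


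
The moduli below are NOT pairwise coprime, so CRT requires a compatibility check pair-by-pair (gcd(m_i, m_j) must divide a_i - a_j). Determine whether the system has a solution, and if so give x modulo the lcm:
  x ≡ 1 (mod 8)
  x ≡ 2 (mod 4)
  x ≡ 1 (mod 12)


Moduli 8, 4, 12 are not pairwise coprime, so CRT works modulo lcm(m_i) when all pairwise compatibility conditions hold.
Pairwise compatibility: gcd(m_i, m_j) must divide a_i - a_j for every pair.
Merge one congruence at a time:
  Start: x ≡ 1 (mod 8).
  Combine with x ≡ 2 (mod 4): gcd(8, 4) = 4, and 2 - 1 = 1 is NOT divisible by 4.
    ⇒ system is inconsistent (no integer solution).

No solution (the system is inconsistent).


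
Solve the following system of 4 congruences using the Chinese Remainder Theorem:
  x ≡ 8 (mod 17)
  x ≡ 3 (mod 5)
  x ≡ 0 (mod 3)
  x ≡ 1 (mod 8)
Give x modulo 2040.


Product of moduli M = 17 · 5 · 3 · 8 = 2040.
Merge one congruence at a time:
  Start: x ≡ 8 (mod 17).
  Combine with x ≡ 3 (mod 5); new modulus lcm = 85.
    Write x = 8 + 17·t and substitute into x ≡ 3 (mod 5): 17·t ≡ 3 − 8 = -5 (mod 5).
    Reduce coefficients mod 5: 2·t ≡ 0 (mod 5).
    The inverse of 2 mod 5 is 3 (since 2·3 = 6 = 1·5 + 1), so t ≡ 3·0 = 0 ≡ 0 (mod 5).
    Then x = 8 + 17·0 = 8, valid modulo lcm(17, 5) = 85: x ≡ 8 (mod 85).
  Combine with x ≡ 0 (mod 3); new modulus lcm = 255.
    Write x = 8 + 85·t and substitute into x ≡ 0 (mod 3): 85·t ≡ 0 − 8 = -8 (mod 3).
    Reduce coefficients mod 3: 1·t ≡ 1 (mod 3).
    So t ≡ 1 (mod 3).
    Then x = 8 + 85·1 = 93, valid modulo lcm(85, 3) = 255: x ≡ 93 (mod 255).
  Combine with x ≡ 1 (mod 8); new modulus lcm = 2040.
    Write x = 93 + 255·t and substitute into x ≡ 1 (mod 8): 255·t ≡ 1 − 93 = -92 (mod 8).
    Reduce coefficients mod 8: 7·t ≡ 4 (mod 8).
    The inverse of 7 mod 8 is 7 (since 7·7 = 49 = 6·8 + 1), so t ≡ 7·4 = 28 ≡ 4 (mod 8).
    Then x = 93 + 255·4 = 1113, valid modulo lcm(255, 8) = 2040: x ≡ 1113 (mod 2040).
Verify against each original: 1113 mod 17 = 8, 1113 mod 5 = 3, 1113 mod 3 = 0, 1113 mod 8 = 1.

x ≡ 1113 (mod 2040).


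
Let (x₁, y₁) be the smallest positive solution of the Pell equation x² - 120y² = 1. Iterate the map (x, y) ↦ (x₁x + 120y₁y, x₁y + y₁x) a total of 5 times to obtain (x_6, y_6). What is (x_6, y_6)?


Step 1: Find the fundamental solution (x₁, y₁) of x² - 120y² = 1.
  Expand √120 as a continued fraction. a₀ = ⌊√120⌋ = 10; iterate m_{k+1} = d_k·a_k − m_k, d_{k+1} = (120 − m_{k+1}²)/d_k, a_{k+1} = ⌊(a₀ + m_{k+1})/d_{k+1}⌋ (starting m₀ = 0, d₀ = 1), with convergents p_k = a_k·p_{k-1} + p_{k-2}, q_k = a_k·q_{k-1} + q_{k-2} (p₋₁ = 1, q₋₁ = 0):
  k = 0: a₀ = 10; p₀/q₀ = 10/1; p₀² − 120·q₀² = 100 − 120 = -20.
  k = 1: m = 10, d = 20, a = ⌊(10 + 10)/20⌋ = 1; p/q = (1·10 + 1)/(1·1 + 0) = 11/1; p² − 120·q² = 121 − 120 = 1.
  The first convergent with p² − 120·q² = 1 gives the fundamental solution (x₁, y₁) = (11, 1).
Step 2: Apply the recurrence (x_{n+1}, y_{n+1}) = (x₁x_n + 120y₁y_n, x₁y_n + y₁x_n) repeatedly.
  From (x_1, y_1) = (11, 1): x_2 = 11·11 + 120·1·1 = 241; y_2 = 11·1 + 1·11 = 22.
  From (x_2, y_2) = (241, 22): x_3 = 11·241 + 120·1·22 = 5291; y_3 = 11·22 + 1·241 = 483.
  From (x_3, y_3) = (5291, 483): x_4 = 11·5291 + 120·1·483 = 116161; y_4 = 11·483 + 1·5291 = 10604.
  From (x_4, y_4) = (116161, 10604): x_5 = 11·116161 + 120·1·10604 = 2550251; y_5 = 11·10604 + 1·116161 = 232805.
  From (x_5, y_5) = (2550251, 232805): x_6 = 11·2550251 + 120·1·232805 = 55989361; y_6 = 11·232805 + 1·2550251 = 5111106.
Step 3: Verify x_6² - 120·y_6² = 3134808545188321 - 3134808545188320 = 1 (should be 1). ✓

(x_1, y_1) = (11, 1); (x_6, y_6) = (55989361, 5111106).


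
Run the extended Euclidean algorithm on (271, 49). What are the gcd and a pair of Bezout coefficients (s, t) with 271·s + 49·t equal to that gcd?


Euclidean algorithm on (271, 49) — divide until remainder is 0:
  271 = 5 · 49 + 26
  49 = 1 · 26 + 23
  26 = 1 · 23 + 3
  23 = 7 · 3 + 2
  3 = 1 · 2 + 1
  2 = 2 · 1 + 0
gcd(271, 49) = 1.
Track Bezout coefficients alongside the remainders: start with r₀ = 271 = a·1 + b·0 (s = 1, t = 0) and r₁ = 49 = a·0 + b·1 (s = 0, t = 1); each new remainder r_{k+1} = r_{k-1} − q_k·r_k inherits s_{k+1} = s_{k-1} − q_k·s_k, t_{k+1} = t_{k-1} − q_k·t_k, so r_k = a·s_k + b·t_k at every step:
  q = 5: r = 26, s = 1 − 5·0 = 1, t = 0 − 5·1 = -5  (check: 271·1 + 49·(-5) = 26)
  q = 1: r = 23, s = 0 − 1·1 = -1, t = 1 − 1·(-5) = 6  (check: 271·(-1) + 49·6 = 23)
  q = 1: r = 3, s = 1 − 1·(-1) = 2, t = -5 − 1·6 = -11  (check: 271·2 + 49·(-11) = 3)
  q = 7: r = 2, s = -1 − 7·2 = -15, t = 6 − 7·(-11) = 83  (check: 271·(-15) + 49·83 = 2)
  q = 1: r = 1, s = 2 − 1·(-15) = 17, t = -11 − 1·83 = -94  (check: 271·17 + 49·(-94) = 1)
The row with r = 1 (the gcd) gives the Bezout coefficients s = 17, t = -94.
Result: 271 · (17) + 49 · (-94) = 1.

gcd(271, 49) = 1; s = 17, t = -94 (check: 271·17 + 49·(-94) = 1).


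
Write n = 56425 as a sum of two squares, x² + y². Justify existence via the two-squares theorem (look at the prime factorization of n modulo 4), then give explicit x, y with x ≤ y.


Step 1: Factor n = 56425 = 5^2 · 37 · 61.
Step 2: Check the mod-4 condition on each prime factor: 5 ≡ 1 (mod 4), exponent 2; 37 ≡ 1 (mod 4), exponent 1; 61 ≡ 1 (mod 4), exponent 1.
All primes ≡ 3 (mod 4) appear to even exponent (or don't appear), so by the two-squares theorem n IS expressible as a sum of two squares.
Step 3: Build a representation. Group n = k² · m with k = 5 and m = 37 · 61 = 2257 (a product of primes ≡ 1 (mod 4)); a representation of m scales to one of n via (k·x)² + (k·y)² = k²(x² + y²). Each prime p ≡ 1 (mod 4) is itself a sum of two squares; find a² by testing p − a² for a perfect square:
  37: 37 − 1² = 36 = 6² ⇒ 37 = 1² + 6².
  61: 61 − 1² = 60, 61 − 2² = 57, 61 − 3² = 52, 61 − 4² = 45, 61 − 5² = 36 = 6² ⇒ 61 = 5² + 6².
  Combine using the Brahmagupta–Fibonacci identity (a² + b²)(c² + d²) = (ac − bd)² + (ad + bc)² = (ac + bd)² + (ad − bc)²:
  37 · 61 = 2257: from (1² + 6²)(5² + 6²), take (1·5 − 6·6, 1·6 + 6·5) = (5 − 36, 6 + 30) = (-31, 36); dropping signs (only squares matter) gives (31, 36); check 31² + 36² = 961 + 1296 = 2257 ✓.
  Scale by k = 5: (5·31, 5·36) = (155, 180).
Step 4: Order so x ≤ y and verify: 155² + 180² = 24025 + 32400 = 56425 = n. ✓

n = 56425 = 155² + 180² (one valid representation with x ≤ y).


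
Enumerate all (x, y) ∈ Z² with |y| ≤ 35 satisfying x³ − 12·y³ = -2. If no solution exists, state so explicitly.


The equation is x³ - 12y³ = -2. For fixed y, x³ = 12·y³ − 2, so a solution requires the RHS to be a perfect cube.
Strategy: iterate y from -35 to 35, compute RHS = 12·y³ − 2, and check whether it is a (positive or negative) perfect cube.
Check small values of y:
  y = 0: RHS = -2 is not a perfect cube.
  y = 1: RHS = 10 is not a perfect cube.
  y = -1: RHS = -14 is not a perfect cube.
  y = 2: RHS = 94 is not a perfect cube.
  y = -2: RHS = -98 is not a perfect cube.
  y = 3: RHS = 322 is not a perfect cube.
  y = -3: RHS = -326 is not a perfect cube.
Continuing the search up to |y| = 35 finds no solutions either.
No (x, y) in the scanned range satisfies the equation.

No integer solutions with |y| ≤ 35.


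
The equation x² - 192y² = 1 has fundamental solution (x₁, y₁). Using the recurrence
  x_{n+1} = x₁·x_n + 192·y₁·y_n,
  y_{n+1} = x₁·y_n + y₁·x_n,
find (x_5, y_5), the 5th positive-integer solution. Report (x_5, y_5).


Step 1: Find the fundamental solution (x₁, y₁) of x² - 192y² = 1.
  Expand √192 as a continued fraction. a₀ = ⌊√192⌋ = 13; iterate m_{k+1} = d_k·a_k − m_k, d_{k+1} = (192 − m_{k+1}²)/d_k, a_{k+1} = ⌊(a₀ + m_{k+1})/d_{k+1}⌋ (starting m₀ = 0, d₀ = 1), with convergents p_k = a_k·p_{k-1} + p_{k-2}, q_k = a_k·q_{k-1} + q_{k-2} (p₋₁ = 1, q₋₁ = 0):
  k = 0: a₀ = 13; p₀/q₀ = 13/1; p₀² − 192·q₀² = 169 − 192 = -23.
  k = 1: m = 13, d = 23, a = ⌊(13 + 13)/23⌋ = 1; p/q = (1·13 + 1)/(1·1 + 0) = 14/1; p² − 192·q² = 196 − 192 = 4.
  k = 2: m = 10, d = 4, a = ⌊(13 + 10)/4⌋ = 5; p/q = (5·14 + 13)/(5·1 + 1) = 83/6; p² − 192·q² = 6889 − 6912 = -23.
  k = 3: m = 10, d = 23, a = ⌊(13 + 10)/23⌋ = 1; p/q = (1·83 + 14)/(1·6 + 1) = 97/7; p² − 192·q² = 9409 − 9408 = 1.
  The first convergent with p² − 192·q² = 1 gives the fundamental solution (x₁, y₁) = (97, 7).
Step 2: Apply the recurrence (x_{n+1}, y_{n+1}) = (x₁x_n + 192y₁y_n, x₁y_n + y₁x_n) repeatedly.
  From (x_1, y_1) = (97, 7): x_2 = 97·97 + 192·7·7 = 18817; y_2 = 97·7 + 7·97 = 1358.
  From (x_2, y_2) = (18817, 1358): x_3 = 97·18817 + 192·7·1358 = 3650401; y_3 = 97·1358 + 7·18817 = 263445.
  From (x_3, y_3) = (3650401, 263445): x_4 = 97·3650401 + 192·7·263445 = 708158977; y_4 = 97·263445 + 7·3650401 = 51106972.
  From (x_4, y_4) = (708158977, 51106972): x_5 = 97·708158977 + 192·7·51106972 = 137379191137; y_5 = 97·51106972 + 7·708158977 = 9914489123.
Step 3: Verify x_5² - 192·y_5² = 18873042157456379352769 - 18873042157456379352768 = 1 (should be 1). ✓

(x_1, y_1) = (97, 7); (x_5, y_5) = (137379191137, 9914489123).


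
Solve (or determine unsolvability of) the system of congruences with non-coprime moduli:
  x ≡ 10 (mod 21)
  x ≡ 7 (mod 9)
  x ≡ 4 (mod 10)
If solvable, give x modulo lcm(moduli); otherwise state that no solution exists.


Moduli 21, 9, 10 are not pairwise coprime, so CRT works modulo lcm(m_i) when all pairwise compatibility conditions hold.
Pairwise compatibility: gcd(m_i, m_j) must divide a_i - a_j for every pair.
Merge one congruence at a time:
  Start: x ≡ 10 (mod 21).
  Combine with x ≡ 7 (mod 9): gcd(21, 9) = 3; 7 - 10 = -3, which IS divisible by 3, so compatible.
    Write x = 10 + 21·t and substitute into x ≡ 7 (mod 9): 21·t ≡ 7 − 10 = -3 (mod 9).
    Divide the congruence (and modulus) by g = 3: 7·t ≡ -1 (mod 3).
    Reduce coefficients mod 3: 1·t ≡ 2 (mod 3).
    So t ≡ 2 (mod 3).
    Then x = 10 + 21·2 = 52, valid modulo lcm(21, 9) = 63: x ≡ 52 (mod 63).
  Combine with x ≡ 4 (mod 10): gcd(63, 10) = 1; 4 - 52 = -48, which IS divisible by 1, so compatible.
    Write x = 52 + 63·t and substitute into x ≡ 4 (mod 10): 63·t ≡ 4 − 52 = -48 (mod 10).
    Reduce coefficients mod 10: 3·t ≡ 2 (mod 10).
    The inverse of 3 mod 10 is 7 (since 3·7 = 21 = 2·10 + 1), so t ≡ 7·2 = 14 ≡ 4 (mod 10).
    Then x = 52 + 63·4 = 304, valid modulo lcm(63, 10) = 630: x ≡ 304 (mod 630).
Verify: 304 mod 21 = 10, 304 mod 9 = 7, 304 mod 10 = 4.

x ≡ 304 (mod 630).


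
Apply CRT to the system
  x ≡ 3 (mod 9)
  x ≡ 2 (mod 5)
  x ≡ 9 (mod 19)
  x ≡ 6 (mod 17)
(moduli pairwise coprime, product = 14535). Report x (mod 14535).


Product of moduli M = 9 · 5 · 19 · 17 = 14535.
Merge one congruence at a time:
  Start: x ≡ 3 (mod 9).
  Combine with x ≡ 2 (mod 5); new modulus lcm = 45.
    Write x = 3 + 9·t and substitute into x ≡ 2 (mod 5): 9·t ≡ 2 − 3 = -1 (mod 5).
    Reduce coefficients mod 5: 4·t ≡ 4 (mod 5).
    The inverse of 4 mod 5 is 4 (since 4·4 = 16 = 3·5 + 1), so t ≡ 4·4 = 16 ≡ 1 (mod 5).
    Then x = 3 + 9·1 = 12, valid modulo lcm(9, 5) = 45: x ≡ 12 (mod 45).
  Combine with x ≡ 9 (mod 19); new modulus lcm = 855.
    Write x = 12 + 45·t and substitute into x ≡ 9 (mod 19): 45·t ≡ 9 − 12 = -3 (mod 19).
    Reduce coefficients mod 19: 7·t ≡ 16 (mod 19).
    The inverse of 7 mod 19 is 11 (since 7·11 = 77 = 4·19 + 1), so t ≡ 11·16 = 176 ≡ 5 (mod 19).
    Then x = 12 + 45·5 = 237, valid modulo lcm(45, 19) = 855: x ≡ 237 (mod 855).
  Combine with x ≡ 6 (mod 17); new modulus lcm = 14535.
    Write x = 237 + 855·t and substitute into x ≡ 6 (mod 17): 855·t ≡ 6 − 237 = -231 (mod 17).
    Reduce coefficients mod 17: 5·t ≡ 7 (mod 17).
    The inverse of 5 mod 17 is 7 (since 5·7 = 35 = 2·17 + 1), so t ≡ 7·7 = 49 ≡ 15 (mod 17).
    Then x = 237 + 855·15 = 13062, valid modulo lcm(855, 17) = 14535: x ≡ 13062 (mod 14535).
Verify against each original: 13062 mod 9 = 3, 13062 mod 5 = 2, 13062 mod 19 = 9, 13062 mod 17 = 6.

x ≡ 13062 (mod 14535).


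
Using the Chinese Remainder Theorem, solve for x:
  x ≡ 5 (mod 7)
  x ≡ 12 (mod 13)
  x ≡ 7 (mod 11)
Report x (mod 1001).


Moduli 7, 13, 11 are pairwise coprime; by CRT there is a unique solution modulo M = 7 · 13 · 11 = 1001.
Solve pairwise, accumulating the modulus:
  Start with x ≡ 5 (mod 7).
  Combine with x ≡ 12 (mod 13): since gcd(7, 13) = 1, we get a unique residue mod 91.
    Write x = 5 + 7·t and substitute into x ≡ 12 (mod 13): 7·t ≡ 12 − 5 = 7 (mod 13).
    The inverse of 7 mod 13 is 2 (since 7·2 = 14 = 1·13 + 1), so t ≡ 2·7 = 14 ≡ 1 (mod 13).
    Then x = 5 + 7·1 = 12, valid modulo lcm(7, 13) = 91: x ≡ 12 (mod 91).
  Combine with x ≡ 7 (mod 11): since gcd(91, 11) = 1, we get a unique residue mod 1001.
    Write x = 12 + 91·t and substitute into x ≡ 7 (mod 11): 91·t ≡ 7 − 12 = -5 (mod 11).
    Reduce coefficients mod 11: 3·t ≡ 6 (mod 11).
    The inverse of 3 mod 11 is 4 (since 3·4 = 12 = 1·11 + 1), so t ≡ 4·6 = 24 ≡ 2 (mod 11).
    Then x = 12 + 91·2 = 194, valid modulo lcm(91, 11) = 1001: x ≡ 194 (mod 1001).
Verify: 194 mod 7 = 5 ✓, 194 mod 13 = 12 ✓, 194 mod 11 = 7 ✓.

x ≡ 194 (mod 1001).


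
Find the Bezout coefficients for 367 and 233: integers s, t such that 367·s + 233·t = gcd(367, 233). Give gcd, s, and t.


Euclidean algorithm on (367, 233) — divide until remainder is 0:
  367 = 1 · 233 + 134
  233 = 1 · 134 + 99
  134 = 1 · 99 + 35
  99 = 2 · 35 + 29
  35 = 1 · 29 + 6
  29 = 4 · 6 + 5
  6 = 1 · 5 + 1
  5 = 5 · 1 + 0
gcd(367, 233) = 1.
Track Bezout coefficients alongside the remainders: start with r₀ = 367 = a·1 + b·0 (s = 1, t = 0) and r₁ = 233 = a·0 + b·1 (s = 0, t = 1); each new remainder r_{k+1} = r_{k-1} − q_k·r_k inherits s_{k+1} = s_{k-1} − q_k·s_k, t_{k+1} = t_{k-1} − q_k·t_k, so r_k = a·s_k + b·t_k at every step:
  q = 1: r = 134, s = 1 − 1·0 = 1, t = 0 − 1·1 = -1  (check: 367·1 + 233·(-1) = 134)
  q = 1: r = 99, s = 0 − 1·1 = -1, t = 1 − 1·(-1) = 2  (check: 367·(-1) + 233·2 = 99)
  q = 1: r = 35, s = 1 − 1·(-1) = 2, t = -1 − 1·2 = -3  (check: 367·2 + 233·(-3) = 35)
  q = 2: r = 29, s = -1 − 2·2 = -5, t = 2 − 2·(-3) = 8  (check: 367·(-5) + 233·8 = 29)
  q = 1: r = 6, s = 2 − 1·(-5) = 7, t = -3 − 1·8 = -11  (check: 367·7 + 233·(-11) = 6)
  q = 4: r = 5, s = -5 − 4·7 = -33, t = 8 − 4·(-11) = 52  (check: 367·(-33) + 233·52 = 5)
  q = 1: r = 1, s = 7 − 1·(-33) = 40, t = -11 − 1·52 = -63  (check: 367·40 + 233·(-63) = 1)
The row with r = 1 (the gcd) gives the Bezout coefficients s = 40, t = -63.
Result: 367 · (40) + 233 · (-63) = 1.

gcd(367, 233) = 1; s = 40, t = -63 (check: 367·40 + 233·(-63) = 1).


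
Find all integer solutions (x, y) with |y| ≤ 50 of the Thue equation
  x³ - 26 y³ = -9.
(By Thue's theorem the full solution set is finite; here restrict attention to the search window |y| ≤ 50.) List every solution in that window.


The equation is x³ - 26y³ = -9. For fixed y, x³ = 26·y³ − 9, so a solution requires the RHS to be a perfect cube.
Strategy: iterate y from -50 to 50, compute RHS = 26·y³ − 9, and check whether it is a (positive or negative) perfect cube.
Check small values of y:
  y = 0: RHS = -9 is not a perfect cube.
  y = 1: RHS = 17 is not a perfect cube.
  y = -1: RHS = -35 is not a perfect cube.
  y = 2: RHS = 199 is not a perfect cube.
  y = -2: RHS = -217 is not a perfect cube.
  y = 3: RHS = 693 is not a perfect cube.
  y = -3: RHS = -711 is not a perfect cube.
Continuing the search up to |y| = 50 finds no solutions either.
No (x, y) in the scanned range satisfies the equation.

No integer solutions with |y| ≤ 50.


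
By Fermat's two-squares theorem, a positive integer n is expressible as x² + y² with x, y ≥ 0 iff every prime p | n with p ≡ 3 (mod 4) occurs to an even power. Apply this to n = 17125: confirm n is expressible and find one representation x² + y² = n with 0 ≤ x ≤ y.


Step 1: Factor n = 17125 = 5^3 · 137.
Step 2: Check the mod-4 condition on each prime factor: 5 ≡ 1 (mod 4), exponent 3; 137 ≡ 1 (mod 4), exponent 1.
All primes ≡ 3 (mod 4) appear to even exponent (or don't appear), so by the two-squares theorem n IS expressible as a sum of two squares.
Step 3: Build a representation. Group n = k² · m with k = 5 and m = 5 · 137 = 685 (a product of primes ≡ 1 (mod 4)); a representation of m scales to one of n via (k·x)² + (k·y)² = k²(x² + y²). Each prime p ≡ 1 (mod 4) is itself a sum of two squares; find a² by testing p − a² for a perfect square:
  5: 5 − 1² = 4 = 2² ⇒ 5 = 1² + 2².
  137: 137 − 1² = 136, 137 − 2² = 133, 137 − 3² = 128, 137 − 4² = 121 = 11² ⇒ 137 = 4² + 11².
  Combine using the Brahmagupta–Fibonacci identity (a² + b²)(c² + d²) = (ac − bd)² + (ad + bc)² = (ac + bd)² + (ad − bc)²:
  5 · 137 = 685: from (1² + 2²)(4² + 11²), take (1·4 − 2·11, 1·11 + 2·4) = (4 − 22, 11 + 8) = (-18, 19); dropping signs (only squares matter) gives (18, 19); check 18² + 19² = 324 + 361 = 685 ✓.
  Scale by k = 5: (5·18, 5·19) = (90, 95).
Step 4: Order so x ≤ y and verify: 90² + 95² = 8100 + 9025 = 17125 = n. ✓

n = 17125 = 90² + 95² (one valid representation with x ≤ y).


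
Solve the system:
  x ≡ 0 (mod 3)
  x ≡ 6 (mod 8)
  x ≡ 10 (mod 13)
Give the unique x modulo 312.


Moduli 3, 8, 13 are pairwise coprime; by CRT there is a unique solution modulo M = 3 · 8 · 13 = 312.
Solve pairwise, accumulating the modulus:
  Start with x ≡ 0 (mod 3).
  Combine with x ≡ 6 (mod 8): since gcd(3, 8) = 1, we get a unique residue mod 24.
    Write x = 0 + 3·t and substitute into x ≡ 6 (mod 8): 3·t ≡ 6 − 0 = 6 (mod 8).
    The inverse of 3 mod 8 is 3 (since 3·3 = 9 = 1·8 + 1), so t ≡ 3·6 = 18 ≡ 2 (mod 8).
    Then x = 0 + 3·2 = 6, valid modulo lcm(3, 8) = 24: x ≡ 6 (mod 24).
  Combine with x ≡ 10 (mod 13): since gcd(24, 13) = 1, we get a unique residue mod 312.
    Write x = 6 + 24·t and substitute into x ≡ 10 (mod 13): 24·t ≡ 10 − 6 = 4 (mod 13).
    Reduce coefficients mod 13: 11·t ≡ 4 (mod 13).
    The inverse of 11 mod 13 is 6 (since 11·6 = 66 = 5·13 + 1), so t ≡ 6·4 = 24 ≡ 11 (mod 13).
    Then x = 6 + 24·11 = 270, valid modulo lcm(24, 13) = 312: x ≡ 270 (mod 312).
Verify: 270 mod 3 = 0 ✓, 270 mod 8 = 6 ✓, 270 mod 13 = 10 ✓.

x ≡ 270 (mod 312).
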